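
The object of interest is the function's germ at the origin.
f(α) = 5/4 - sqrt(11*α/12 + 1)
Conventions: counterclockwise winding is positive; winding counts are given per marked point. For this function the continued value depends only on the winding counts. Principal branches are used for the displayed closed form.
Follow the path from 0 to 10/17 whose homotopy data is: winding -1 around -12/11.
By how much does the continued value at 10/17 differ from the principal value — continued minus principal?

The rational part is single-valued and drops out of the difference; each branch term changes only by its own monodromy.
(-1)*sqrt(1 - α/(-12/11)): winding -1 is odd, the square root flips sign, contributing -2*(-1)*sqrt(1 - (10/17)/(-12/11)) = -2*(-1)*sqrt(157/102) = (1/51)*sqrt(16014).
Summing the contributions at α = 10/17 gives (1/51)*sqrt(16014).

Continued minus principal equals (1/51)*sqrt(16014).


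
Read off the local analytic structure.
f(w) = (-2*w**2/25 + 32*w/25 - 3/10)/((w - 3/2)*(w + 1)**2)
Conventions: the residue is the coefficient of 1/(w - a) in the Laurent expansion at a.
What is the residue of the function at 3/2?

At the order-1 pole 3/2 set g(w) = (w - (3/2))*f(w) = (-2*w**2/25 + 32*w/25 - 3/10)/(w + 1)**2.
Simple pole: residue = g(a) at a = 3/2, which is 144/625.

The residue is 144/625.


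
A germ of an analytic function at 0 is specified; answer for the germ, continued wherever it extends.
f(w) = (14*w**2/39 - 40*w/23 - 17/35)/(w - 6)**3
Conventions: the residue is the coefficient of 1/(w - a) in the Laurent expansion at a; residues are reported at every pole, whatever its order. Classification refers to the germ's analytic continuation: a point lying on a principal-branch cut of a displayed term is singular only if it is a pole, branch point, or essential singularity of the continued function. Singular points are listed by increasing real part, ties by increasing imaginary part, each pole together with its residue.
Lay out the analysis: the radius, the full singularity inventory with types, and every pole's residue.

Radius of convergence at 0: 6.
At 6: a pole of order 3; residue 14/39.

Denominator factor (w - 6)^3: pole of order 3 at 6, modulus 6.
The radius of convergence is the smallest modulus among the singular points: 6.
At the order-3 pole 6 set g(w) = (w - (6))^3*f(w) = 14*w**2/39 - 40*w/23 - 17/35.
Order-3 pole: residue = g''(a)/2; g''(6) = 28/39, so the residue is 14/39.


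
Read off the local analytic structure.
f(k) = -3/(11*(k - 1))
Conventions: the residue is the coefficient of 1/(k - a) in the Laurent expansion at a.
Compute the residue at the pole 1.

At the order-1 pole 1 set g(k) = (k - (1))*f(k) = -3/11.
Simple pole: residue = g(a) at a = 1, which is -3/11.

The residue is -3/11.


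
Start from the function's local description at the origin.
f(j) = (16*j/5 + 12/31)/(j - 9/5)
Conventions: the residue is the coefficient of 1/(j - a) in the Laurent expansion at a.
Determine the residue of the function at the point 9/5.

At the order-1 pole 9/5 set g(j) = (j - (9/5))*f(j) = 16*j/5 + 12/31.
Simple pole: residue = g(a) at a = 9/5, which is 4764/775.

The residue is 4764/775.


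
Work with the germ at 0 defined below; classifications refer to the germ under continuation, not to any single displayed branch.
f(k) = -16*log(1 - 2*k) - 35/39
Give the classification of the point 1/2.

The term (-16)*log(1 - k/(1/2)) has argument 1 - 1/2/(1/2) = 0 at 1/2: a logarithmic (infinitely-sheeted) branch point; the remaining terms are analytic or single-valued there.

The point is a logarithmic branch point.


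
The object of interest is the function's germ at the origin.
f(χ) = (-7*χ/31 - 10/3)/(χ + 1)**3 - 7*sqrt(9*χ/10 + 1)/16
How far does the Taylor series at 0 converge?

The radius of convergence is 1.

Denominator factor (χ + 1)^3: pole of order 3 at -1, modulus 1.
Branch term (-7/16)*sqrt(1 - χ/(-10/9)): its argument vanishes at χ = -10/9, a square-root branch point, modulus 10/9.
The radius of convergence is the smallest modulus among the singular points: 1.


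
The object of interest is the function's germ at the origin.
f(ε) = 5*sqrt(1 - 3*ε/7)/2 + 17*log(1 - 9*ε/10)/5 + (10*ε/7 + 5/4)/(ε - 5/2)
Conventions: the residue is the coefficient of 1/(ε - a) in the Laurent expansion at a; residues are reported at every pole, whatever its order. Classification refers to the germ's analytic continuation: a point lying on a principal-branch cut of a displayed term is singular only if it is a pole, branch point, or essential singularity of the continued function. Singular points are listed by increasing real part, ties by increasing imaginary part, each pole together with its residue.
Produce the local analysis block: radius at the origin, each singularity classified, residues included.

Denominator factor (ε - 5/2): pole of order 1 at 5/2, modulus 5/2.
Branch term (5/2)*sqrt(1 - ε/(7/3)): its argument vanishes at ε = 7/3, a square-root branch point, modulus 7/3.
Branch term (17/5)*log(1 - ε/(10/9)): its argument vanishes at ε = 10/9, a logarithmic branch point, modulus 10/9.
The radius of convergence is the smallest modulus among the singular points: 10/9.
The branch terms are analytic at 5/2 and contribute nothing to the residue; only the rational part matters.
At the order-1 pole 5/2 set g(ε) = (ε - (5/2))*(rational part) = 10*ε/7 + 5/4.
Simple pole: residue = g(a) at a = 5/2, which is 135/28.
List the singular points by increasing real part (a conjugate pair: the negative imaginary part first).

Radius of convergence at 0: 10/9.
At 10/9: a logarithmic branch point.
At 7/3: an algebraic (square-root) branch point.
At 5/2: a pole of order 1; residue 135/28.


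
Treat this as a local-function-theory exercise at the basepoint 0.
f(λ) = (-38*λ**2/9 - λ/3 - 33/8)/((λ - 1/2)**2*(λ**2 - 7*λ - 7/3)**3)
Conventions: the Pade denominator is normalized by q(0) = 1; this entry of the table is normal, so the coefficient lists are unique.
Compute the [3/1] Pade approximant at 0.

The Pade approximant has numerator coefficients [891/686, -474765345/1426376476, 16613268405/1426376476, 76466226435/9984635332]; denominator coefficients [1, 9695463/2079266].

Taylor coefficients needed (expand at 0): a_0 = 891/686, a_1 = -4383/686, a_2 = 198993/4802, a_3 = -1299/7, a_4 = 29086389/33614.
Write the denominator as Q(λ) = 1 + q1*λ. Requiring Q*f - P = O(λ^5) with deg P <= 3 kills the coefficients of λ^4..λ^4 in Q*f:
  λ^4: a_4 + q1*a_3 = 0, i.e. 29086389/33614 + (-1299/7)*q1 = 0.
Solving this linear system: q1 = 9695463/2079266.
The numerator is Q*f truncated at degree 3: P0 = a_0 = 891/686; P1 = a_1 + q1*a_0 = -474765345/1426376476; P2 = a_2 + q1*a_1 = 16613268405/1426376476; P3 = a_3 + q1*a_2 = 76466226435/9984635332.


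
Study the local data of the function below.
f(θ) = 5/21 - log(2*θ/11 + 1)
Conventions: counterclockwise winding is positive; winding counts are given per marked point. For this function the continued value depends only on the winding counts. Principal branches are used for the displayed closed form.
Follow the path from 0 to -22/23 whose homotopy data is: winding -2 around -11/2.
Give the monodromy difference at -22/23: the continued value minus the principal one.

The rational part is single-valued and drops out of the difference; each branch term changes only by its own monodromy.
(-1)*log(1 - θ/(-11/2)): each positive loop around -11/2 adds 2*pi*i to the log, so winding -2 contributes (-1)*(-2)*2*pi*i = (4)*pi*i.
Summing the contributions at θ = -22/23 gives (4)*pi*i.

Continued minus principal equals (4)*pi*i.


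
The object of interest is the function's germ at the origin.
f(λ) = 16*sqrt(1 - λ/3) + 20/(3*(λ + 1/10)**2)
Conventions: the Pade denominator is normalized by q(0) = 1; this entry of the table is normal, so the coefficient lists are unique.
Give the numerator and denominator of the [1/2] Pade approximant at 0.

Taylor coefficients needed (expand at 0): a_0 = 2048/3, a_1 = -13336, a_2 = 1799998/9, a_3 = -72000001/27.
Write the denominator as Q(λ) = 1 + q1*λ + q2*λ^2. Requiring Q*f - P = O(λ^4) with deg P <= 1 kills the coefficients of λ^2..λ^3 in Q*f:
  λ^2: a_2 + q1*a_1 + q2*a_0 = 0, i.e. 1799998/9 + (-13336)*q1 + (2048/3)*q2 = 0.
  λ^3: a_3 + q1*a_2 + q2*a_1 = 0, i.e. -72000001/27 + (1799998/9)*q1 + (-13336)*q2 = 0.
Solving this linear system: q1 = 186377603/9093948, q2 = 3906703913/36375792.
The numerator is Q*f truncated at degree 1: P0 = a_0 = 2048/3; P1 = a_1 + q1*a_0 = 4467664840/6820461.

The Pade approximant has numerator coefficients [2048/3, 4467664840/6820461]; denominator coefficients [1, 186377603/9093948, 3906703913/36375792].


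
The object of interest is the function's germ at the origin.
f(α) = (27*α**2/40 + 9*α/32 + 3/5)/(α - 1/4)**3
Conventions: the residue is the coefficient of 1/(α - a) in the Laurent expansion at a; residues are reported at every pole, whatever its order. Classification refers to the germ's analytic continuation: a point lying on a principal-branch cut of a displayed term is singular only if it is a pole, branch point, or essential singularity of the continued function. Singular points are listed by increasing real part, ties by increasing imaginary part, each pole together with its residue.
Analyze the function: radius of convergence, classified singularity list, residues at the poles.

Radius of convergence at 0: 1/4.
At 1/4: a pole of order 3; residue 27/40.

Denominator factor (α - 1/4)^3: pole of order 3 at 1/4, modulus 1/4.
The radius of convergence is the smallest modulus among the singular points: 1/4.
At the order-3 pole 1/4 set g(α) = (α - (1/4))^3*f(α) = 27*α**2/40 + 9*α/32 + 3/5.
Order-3 pole: residue = g''(a)/2; g''(1/4) = 27/20, so the residue is 27/40.


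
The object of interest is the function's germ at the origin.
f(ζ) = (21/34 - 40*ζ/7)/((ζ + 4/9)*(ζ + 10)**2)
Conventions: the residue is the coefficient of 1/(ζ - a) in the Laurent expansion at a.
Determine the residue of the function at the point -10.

The residue is -60867/1760248.

At the order-2 pole -10 set g(ζ) = (ζ - (-10))^2*f(ζ) = (21/34 - 40*ζ/7)/(ζ + 4/9).
Order-2 pole: residue = g'(a); g'(-10) = -60867/1760248, so the residue is -60867/1760248.


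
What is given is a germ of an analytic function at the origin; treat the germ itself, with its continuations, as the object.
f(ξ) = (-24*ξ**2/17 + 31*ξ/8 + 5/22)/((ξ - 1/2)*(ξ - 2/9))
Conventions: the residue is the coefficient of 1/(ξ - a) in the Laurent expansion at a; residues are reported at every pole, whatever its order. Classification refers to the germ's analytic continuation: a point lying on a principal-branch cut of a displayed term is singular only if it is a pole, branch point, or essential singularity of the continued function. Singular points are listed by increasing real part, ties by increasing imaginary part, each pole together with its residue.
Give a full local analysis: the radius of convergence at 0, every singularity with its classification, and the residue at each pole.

Radius of convergence at 0: 2/9.
At 2/9: a pole of order 1; residue -20573/5610.
At 1/2: a pole of order 1; residue 48789/7480.

Denominator factor (ξ - 1/2): pole of order 1 at 1/2, modulus 1/2.
Denominator factor (ξ - 2/9): pole of order 1 at 2/9, modulus 2/9.
The radius of convergence is the smallest modulus among the singular points: 2/9.
At the order-1 pole 2/9 set g(ξ) = (ξ - (2/9))*f(ξ) = (-24*ξ**2/17 + 31*ξ/8 + 5/22)/(ξ - 1/2).
Simple pole: residue = g(a) at a = 2/9, which is -20573/5610.
At the order-1 pole 1/2 set g(ξ) = (ξ - (1/2))*f(ξ) = (-24*ξ**2/17 + 31*ξ/8 + 5/22)/(ξ - 2/9).
Simple pole: residue = g(a) at a = 1/2, which is 48789/7480.
List the singular points by increasing real part (a conjugate pair: the negative imaginary part first).


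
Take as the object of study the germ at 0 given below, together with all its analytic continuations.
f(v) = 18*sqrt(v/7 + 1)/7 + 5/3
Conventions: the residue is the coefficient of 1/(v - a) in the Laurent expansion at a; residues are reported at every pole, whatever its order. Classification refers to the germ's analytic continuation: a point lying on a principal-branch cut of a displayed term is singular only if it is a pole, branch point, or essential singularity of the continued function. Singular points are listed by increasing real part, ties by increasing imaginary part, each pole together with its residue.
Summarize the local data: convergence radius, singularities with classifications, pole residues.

Radius of convergence at 0: 7.
At -7: an algebraic (square-root) branch point.

Branch term (18/7)*sqrt(1 - v/(-7)): its argument vanishes at v = -7, a square-root branch point, modulus 7.
The radius of convergence is the smallest modulus among the singular points: 7.


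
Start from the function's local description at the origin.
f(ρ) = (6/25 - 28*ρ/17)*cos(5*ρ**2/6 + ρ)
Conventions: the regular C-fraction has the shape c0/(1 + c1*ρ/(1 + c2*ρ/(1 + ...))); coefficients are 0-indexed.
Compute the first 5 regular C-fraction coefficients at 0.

The regular C-fraction coefficients are [6/25, 350/51, -247601/35700, 9593151/173320700, -274620503500/139721987103].

Taylor coefficients (expand at 0): a_0 = 6/25, a_1 = -28/17, a_2 = -3/25, a_3 = 53/85, a_4 = 3313/2550.
c0 = a_0 = 6/25. Peel one level at a time: if S = 1 + c*ρ/S' with S'(0) = 1, then c is the ρ-coefficient of S and S' = c*ρ/(S - 1).
S_1 = c0/f = 1 + (350/51)*ρ + (247601/5202)*ρ^2 + ...; c1 = 350/51.
S_2 = c1*ρ/(S_1 - 1) = 1 + (-247601/35700)*ρ + (188101/490000)*ρ^2 + ...; c2 = -247601/35700.
S_3 = c2*ρ/(S_2 - 1) = 1 + (9593151/173320700)*ρ + (6669355085/61306255201)*ρ^2 + ...; c3 = 9593151/173320700.
S_4 = c3*ρ/(S_3 - 1) = 1 + (-274620503500/139721987103)*ρ + ...; c4 = -274620503500/139721987103.


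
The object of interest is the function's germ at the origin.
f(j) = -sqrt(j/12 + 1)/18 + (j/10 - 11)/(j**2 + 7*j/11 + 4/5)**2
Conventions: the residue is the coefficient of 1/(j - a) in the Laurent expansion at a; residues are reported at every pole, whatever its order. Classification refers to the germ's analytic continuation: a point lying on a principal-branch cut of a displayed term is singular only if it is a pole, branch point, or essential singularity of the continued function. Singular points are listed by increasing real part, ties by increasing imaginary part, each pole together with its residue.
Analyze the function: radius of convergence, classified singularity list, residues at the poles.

Denominator factor (j**2 + 7*j/11 + 4/5)^2: discriminant -1691/605, complex-conjugate roots (-7/22) + ((1/110)*sqrt(8455))*i and (-7/22) - ((1/110)*sqrt(8455))*i; poles of order 2, moduli (2/5)*sqrt(5) and (2/5)*sqrt(5).
Branch term (-1/18)*sqrt(1 - j/(-12)): its argument vanishes at j = -12, a square-root branch point, modulus 12.
The radius of convergence is the smallest modulus among the singular points: (2/5)*sqrt(5).
The branch term is analytic at (-7/22) - ((1/110)*sqrt(8455))*i and contributes nothing to the residue; only the rational part matters.
The factor j**2 + 7*j/11 + 4/5 splits as (j - a)(j - a') with a = (-7/22) - ((1/110)*sqrt(8455))*i, a' = (-7/22) + ((1/110)*sqrt(8455))*i. At the order-2 pole a set g(j) = (j - a)^2*(rational part) = [j/10 - 11] / (j - a')^2.
Order-2 pole: residue = g'(a); g'((-7/22) - ((1/110)*sqrt(8455))*i) = -((293667/5718962)*sqrt(8455))*i, so the residue is -((293667/5718962)*sqrt(8455))*i.
The branch term is analytic at (-7/22) + ((1/110)*sqrt(8455))*i and contributes nothing to the residue; only the rational part matters.
The factor j**2 + 7*j/11 + 4/5 splits as (j - a)(j - a') with a = (-7/22) + ((1/110)*sqrt(8455))*i, a' = (-7/22) - ((1/110)*sqrt(8455))*i. At the order-2 pole a set g(j) = (j - a)^2*(rational part) = [j/10 - 11] / (j - a')^2.
Order-2 pole: residue = g'(a); g'((-7/22) + ((1/110)*sqrt(8455))*i) = ((293667/5718962)*sqrt(8455))*i, so the residue is ((293667/5718962)*sqrt(8455))*i.
List the singular points by increasing real part (a conjugate pair: the negative imaginary part first).

Radius of convergence at 0: (2/5)*sqrt(5).
At -12: an algebraic (square-root) branch point.
At (-7/22) - ((1/110)*sqrt(8455))*i: a pole of order 2; residue -((293667/5718962)*sqrt(8455))*i.
At (-7/22) + ((1/110)*sqrt(8455))*i: a pole of order 2; residue ((293667/5718962)*sqrt(8455))*i.


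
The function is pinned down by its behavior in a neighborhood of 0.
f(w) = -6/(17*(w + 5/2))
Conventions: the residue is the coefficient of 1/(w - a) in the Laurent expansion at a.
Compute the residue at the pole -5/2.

The residue is -6/17.

At the order-1 pole -5/2 set g(w) = (w - (-5/2))*f(w) = -6/17.
Simple pole: residue = g(a) at a = -5/2, which is -6/17.


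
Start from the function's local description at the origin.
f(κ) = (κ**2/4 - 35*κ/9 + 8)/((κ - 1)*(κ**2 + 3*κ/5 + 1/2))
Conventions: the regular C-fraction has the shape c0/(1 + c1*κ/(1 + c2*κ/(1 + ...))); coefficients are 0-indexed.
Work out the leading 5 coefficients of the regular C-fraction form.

The regular C-fraction coefficients are [-16, 247/360, -28571/17784, 41697549/14114074, -448577517323/529484743324].

Taylor coefficients (expand at 0): a_0 = -16, a_1 = 494/45, a_2 = 4547/450, a_3 = -96307/2250, a_4 = 252367/11250.
c0 = a_0 = -16. Peel one level at a time: if S = 1 + c*κ/S' with S'(0) = 1, then c is the κ-coefficient of S and S' = c*κ/(S - 1).
S_1 = c0/f = 1 + (247/360)*κ + (28571/25920)*κ^2 + ...; c1 = 247/360.
S_2 = c1*κ/(S_1 - 1) = 1 + (-28571/17784)*κ + (4633061/976144)*κ^2 + ...; c2 = -28571/17784.
S_3 = c2*κ/(S_2 - 1) = 1 + (41697549/14114074)*κ + (16344929781/6530416328)*κ^2 + ...; c3 = 41697549/14114074.
S_4 = c3*κ/(S_3 - 1) = 1 + (-448577517323/529484743324)*κ + ...; c4 = -448577517323/529484743324.


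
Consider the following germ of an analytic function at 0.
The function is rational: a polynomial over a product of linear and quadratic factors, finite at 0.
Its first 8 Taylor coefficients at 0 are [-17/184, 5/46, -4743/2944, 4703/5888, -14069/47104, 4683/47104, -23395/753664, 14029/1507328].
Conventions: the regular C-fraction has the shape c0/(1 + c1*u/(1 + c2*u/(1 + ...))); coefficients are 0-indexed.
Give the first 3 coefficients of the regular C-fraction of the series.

The regular C-fraction coefficients are [-17/184, 20/17, 74231/5440].

Taylor coefficients (read off): a_0 = -17/184, a_1 = 5/46, a_2 = -4743/2944.
c0 = a_0 = -17/184. Peel one level at a time: if S = 1 + c*u/S' with S'(0) = 1, then c is the u-coefficient of S and S' = c*u/(S - 1).
S_1 = c0/f = 1 + (20/17)*u + (-74231/4624)*u^2 + ...; c1 = 20/17.
S_2 = c1*u/(S_1 - 1) = 1 + (74231/5440)*u + ...; c2 = 74231/5440.


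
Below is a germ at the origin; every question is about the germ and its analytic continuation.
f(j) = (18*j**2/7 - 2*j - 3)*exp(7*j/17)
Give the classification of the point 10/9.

The point is a regular point.

There is no denominator, hence no pole anywhere.
The factor exp(7*j/17) is entire.
So the germ continues analytically to 10/9.


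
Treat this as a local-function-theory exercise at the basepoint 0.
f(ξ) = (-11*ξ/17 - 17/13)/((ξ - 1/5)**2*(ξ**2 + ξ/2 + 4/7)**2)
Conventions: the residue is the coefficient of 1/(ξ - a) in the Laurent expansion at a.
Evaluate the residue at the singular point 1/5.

The residue is 6716307500/1137284343.

At the order-2 pole 1/5 set g(ξ) = (ξ - (1/5))^2*f(ξ) = (-11*ξ/17 - 17/13)/(ξ**2 + ξ/2 + 4/7)**2.
Order-2 pole: residue = g'(a); g'(1/5) = 6716307500/1137284343, so the residue is 6716307500/1137284343.


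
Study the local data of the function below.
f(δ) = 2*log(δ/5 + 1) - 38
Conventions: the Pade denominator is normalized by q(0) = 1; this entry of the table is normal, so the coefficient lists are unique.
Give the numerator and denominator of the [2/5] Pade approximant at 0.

The Pade approximant has numerator coefficients [-38, -33489499/3145345, -13067293/18872070]; denominator coefficients [1, 1828823/6290690, 3817631/188720700, 22301/471801750, -9871/9436035000, 4673/176925656250].

Taylor coefficients needed (expand at 0): a_0 = -38, a_1 = 2/5, a_2 = -1/25, a_3 = 2/375, a_4 = -1/1250, a_5 = 2/15625, a_6 = -1/46875, a_7 = 2/546875.
Write the denominator as Q(δ) = 1 + q1*δ + q2*δ^2 + q3*δ^3 + q4*δ^4 + q5*δ^5. Requiring Q*f - P = O(δ^8) with deg P <= 2 kills the coefficients of δ^3..δ^7 in Q*f:
  δ^3: a_3 + q1*a_2 + q2*a_1 + q3*a_0 = 0, i.e. 2/375 + (-1/25)*q1 + (2/5)*q2 + (-38)*q3 = 0.
  δ^4: a_4 + q1*a_3 + q2*a_2 + q3*a_1 + q4*a_0 = 0, i.e. -1/1250 + (2/375)*q1 + (-1/25)*q2 + (2/5)*q3 + (-38)*q4 = 0.
  δ^5: a_5 + q1*a_4 + q2*a_3 + q3*a_2 + q4*a_1 + q5*a_0 = 0, i.e. 2/15625 + (-1/1250)*q1 + (2/375)*q2 + (-1/25)*q3 + (2/5)*q4 + (-38)*q5 = 0.
  δ^6: a_6 + q1*a_5 + q2*a_4 + q3*a_3 + q4*a_2 + q5*a_1 = 0, i.e. -1/46875 + (2/15625)*q1 + (-1/1250)*q2 + (2/375)*q3 + (-1/25)*q4 + (2/5)*q5 = 0.
  δ^7: a_7 + q1*a_6 + q2*a_5 + q3*a_4 + q4*a_3 + q5*a_2 = 0, i.e. 2/546875 + (-1/46875)*q1 + (2/15625)*q2 + (-1/1250)*q3 + (2/375)*q4 + (-1/25)*q5 = 0.
Solving this linear system: q1 = 1828823/6290690, q2 = 3817631/188720700, q3 = 22301/471801750, q4 = -9871/9436035000, q5 = 4673/176925656250.
The numerator is Q*f truncated at degree 2: P0 = a_0 = -38; P1 = a_1 + q1*a_0 = -33489499/3145345; P2 = a_2 + q1*a_1 + q2*a_0 = -13067293/18872070.


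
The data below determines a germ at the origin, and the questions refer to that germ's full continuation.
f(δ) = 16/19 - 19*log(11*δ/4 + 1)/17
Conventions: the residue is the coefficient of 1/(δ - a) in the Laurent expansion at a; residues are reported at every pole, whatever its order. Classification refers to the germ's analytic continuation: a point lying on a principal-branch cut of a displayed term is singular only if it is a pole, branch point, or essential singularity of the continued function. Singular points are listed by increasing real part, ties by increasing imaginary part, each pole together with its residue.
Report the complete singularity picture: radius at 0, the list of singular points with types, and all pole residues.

Branch term (-19/17)*log(1 - δ/(-4/11)): its argument vanishes at δ = -4/11, a logarithmic branch point, modulus 4/11.
The radius of convergence is the smallest modulus among the singular points: 4/11.

Radius of convergence at 0: 4/11.
At -4/11: a logarithmic branch point.


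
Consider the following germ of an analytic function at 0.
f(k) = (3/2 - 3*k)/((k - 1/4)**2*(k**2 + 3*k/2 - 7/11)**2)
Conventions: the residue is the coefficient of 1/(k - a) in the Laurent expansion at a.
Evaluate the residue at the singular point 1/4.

At the order-2 pole 1/4 set g(k) = (k - (1/4))^2*f(k) = (3/2 - 3*k)/(k**2 + 3*k/2 - 7/11)**2.
Order-2 pole: residue = g'(a); g'(1/4) = 13102848/42875, so the residue is 13102848/42875.

The residue is 13102848/42875.


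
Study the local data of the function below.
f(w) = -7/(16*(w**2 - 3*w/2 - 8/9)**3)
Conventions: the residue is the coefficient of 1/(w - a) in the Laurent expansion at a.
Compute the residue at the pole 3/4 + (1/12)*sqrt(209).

The residue is -(20412/9129329)*sqrt(209).

The factor w**2 - 3*w/2 - 8/9 splits as (w - a)(w - a') with a = 3/4 + (1/12)*sqrt(209), a' = 3/4 - (1/12)*sqrt(209). At the order-3 pole a set g(w) = (w - a)^3*f(w) = [-7/16] / (w - a')^3.
Order-3 pole: residue = g''(a)/2; g''(3/4 + (1/12)*sqrt(209)) = -(40824/9129329)*sqrt(209), so the residue is -(20412/9129329)*sqrt(209).


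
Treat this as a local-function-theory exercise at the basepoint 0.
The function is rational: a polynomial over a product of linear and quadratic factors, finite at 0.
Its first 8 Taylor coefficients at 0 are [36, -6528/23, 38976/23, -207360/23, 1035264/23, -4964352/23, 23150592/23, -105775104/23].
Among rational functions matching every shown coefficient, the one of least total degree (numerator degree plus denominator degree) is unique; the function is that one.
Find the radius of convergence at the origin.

No rational of total degree below 3 reproduces all 8 coefficients; solving the [1/2] Pade equations on them gives f(ε) = (6*ε/23 + 9/4)/(ε + 1/4)**2, whose expansion matches every shown term.
Denominator factor (ε + 1/4)^2: pole of order 2 at -1/4, modulus 1/4.
The radius of convergence is the smallest modulus among the singular points: 1/4.

The radius of convergence is 1/4.


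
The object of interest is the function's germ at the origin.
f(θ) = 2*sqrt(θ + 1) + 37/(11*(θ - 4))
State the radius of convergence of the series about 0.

Denominator factor (θ - 4): pole of order 1 at 4, modulus 4.
Branch term (2)*sqrt(1 - θ/(-1)): its argument vanishes at θ = -1, a square-root branch point, modulus 1.
The radius of convergence is the smallest modulus among the singular points: 1.

The radius of convergence is 1.


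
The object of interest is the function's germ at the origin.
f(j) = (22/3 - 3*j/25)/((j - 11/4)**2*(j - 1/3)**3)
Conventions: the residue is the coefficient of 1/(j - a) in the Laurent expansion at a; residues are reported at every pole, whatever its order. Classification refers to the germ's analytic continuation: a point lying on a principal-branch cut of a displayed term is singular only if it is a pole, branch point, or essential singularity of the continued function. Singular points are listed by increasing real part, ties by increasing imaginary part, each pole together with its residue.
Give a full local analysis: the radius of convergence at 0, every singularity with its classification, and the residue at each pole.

Radius of convergence at 0: 1/3.
At 1/3: a pole of order 3; residue 2208384/3536405.
At 11/4: a pole of order 2; residue -2208384/3536405.

Denominator factor (j - 11/4)^2: pole of order 2 at 11/4, modulus 11/4.
Denominator factor (j - 1/3)^3: pole of order 3 at 1/3, modulus 1/3.
The radius of convergence is the smallest modulus among the singular points: 1/3.
At the order-3 pole 1/3 set g(j) = (j - (1/3))^3*f(j) = (22/3 - 3*j/25)/(j - 11/4)**2.
Order-3 pole: residue = g''(a)/2; g''(1/3) = 4416768/3536405, so the residue is 2208384/3536405.
At the order-2 pole 11/4 set g(j) = (j - (11/4))^2*f(j) = (22/3 - 3*j/25)/(j - 1/3)**3.
Order-2 pole: residue = g'(a); g'(11/4) = -2208384/3536405, so the residue is -2208384/3536405.
List the singular points by increasing real part (a conjugate pair: the negative imaginary part first).


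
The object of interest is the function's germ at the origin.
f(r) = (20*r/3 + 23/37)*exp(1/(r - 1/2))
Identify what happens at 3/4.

The point is a regular point.

There is no denominator, hence no pole anywhere.
The essential point of exp(1/(r - (1/2))) is 1/2, not 3/4.
So the germ continues analytically to 3/4.


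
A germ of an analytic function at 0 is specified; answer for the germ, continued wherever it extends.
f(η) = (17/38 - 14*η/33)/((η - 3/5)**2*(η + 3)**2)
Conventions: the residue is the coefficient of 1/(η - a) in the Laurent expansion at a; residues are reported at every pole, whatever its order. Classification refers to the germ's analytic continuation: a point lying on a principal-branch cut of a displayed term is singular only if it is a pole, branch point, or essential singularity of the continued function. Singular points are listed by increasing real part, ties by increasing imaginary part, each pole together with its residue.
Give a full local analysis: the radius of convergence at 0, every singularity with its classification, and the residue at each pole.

Denominator factor (η - 3/5)^2: pole of order 2 at 3/5, modulus 3/5.
Denominator factor (η + 3)^2: pole of order 2 at -3, modulus 3.
The radius of convergence is the smallest modulus among the singular points: 3/5.
At the order-2 pole -3 set g(η) = (η - (-3))^2*f(η) = (17/38 - 14*η/33)/(η - 3/5)**2.
Order-2 pole: residue = g'(a); g'(-3) = 49975/1218888, so the residue is 49975/1218888.
At the order-2 pole 3/5 set g(η) = (η - (3/5))^2*f(η) = (17/38 - 14*η/33)/(η + 3)**2.
Order-2 pole: residue = g'(a); g'(3/5) = -49975/1218888, so the residue is -49975/1218888.
List the singular points by increasing real part (a conjugate pair: the negative imaginary part first).

Radius of convergence at 0: 3/5.
At -3: a pole of order 2; residue 49975/1218888.
At 3/5: a pole of order 2; residue -49975/1218888.


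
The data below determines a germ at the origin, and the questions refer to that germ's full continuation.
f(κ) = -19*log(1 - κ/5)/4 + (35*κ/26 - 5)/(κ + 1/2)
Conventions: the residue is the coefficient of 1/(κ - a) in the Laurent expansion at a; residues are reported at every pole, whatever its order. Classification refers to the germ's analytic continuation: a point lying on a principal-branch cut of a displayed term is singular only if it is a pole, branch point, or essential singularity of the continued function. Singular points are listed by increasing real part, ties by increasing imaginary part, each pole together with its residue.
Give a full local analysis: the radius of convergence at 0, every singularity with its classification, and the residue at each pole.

Radius of convergence at 0: 1/2.
At -1/2: a pole of order 1; residue -295/52.
At 5: a logarithmic branch point.

Denominator factor (κ + 1/2): pole of order 1 at -1/2, modulus 1/2.
Branch term (-19/4)*log(1 - κ/(5)): its argument vanishes at κ = 5, a logarithmic branch point, modulus 5.
The radius of convergence is the smallest modulus among the singular points: 1/2.
The branch term is analytic at -1/2 and contributes nothing to the residue; only the rational part matters.
At the order-1 pole -1/2 set g(κ) = (κ - (-1/2))*(rational part) = 35*κ/26 - 5.
Simple pole: residue = g(a) at a = -1/2, which is -295/52.
List the singular points by increasing real part (a conjugate pair: the negative imaginary part first).


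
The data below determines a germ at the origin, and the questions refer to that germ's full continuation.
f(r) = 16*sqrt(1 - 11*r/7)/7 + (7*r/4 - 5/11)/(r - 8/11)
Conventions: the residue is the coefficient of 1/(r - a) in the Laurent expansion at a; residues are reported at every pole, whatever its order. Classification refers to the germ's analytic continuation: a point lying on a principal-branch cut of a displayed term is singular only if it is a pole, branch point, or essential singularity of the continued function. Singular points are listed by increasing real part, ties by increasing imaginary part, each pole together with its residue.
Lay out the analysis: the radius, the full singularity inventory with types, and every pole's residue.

Radius of convergence at 0: 7/11.
At 7/11: an algebraic (square-root) branch point.
At 8/11: a pole of order 1; residue 9/11.

Denominator factor (r - 8/11): pole of order 1 at 8/11, modulus 8/11.
Branch term (16/7)*sqrt(1 - r/(7/11)): its argument vanishes at r = 7/11, a square-root branch point, modulus 7/11.
The radius of convergence is the smallest modulus among the singular points: 7/11.
The branch term is analytic at 8/11 and contributes nothing to the residue; only the rational part matters.
At the order-1 pole 8/11 set g(r) = (r - (8/11))*(rational part) = 7*r/4 - 5/11.
Simple pole: residue = g(a) at a = 8/11, which is 9/11.
List the singular points by increasing real part (a conjugate pair: the negative imaginary part first).


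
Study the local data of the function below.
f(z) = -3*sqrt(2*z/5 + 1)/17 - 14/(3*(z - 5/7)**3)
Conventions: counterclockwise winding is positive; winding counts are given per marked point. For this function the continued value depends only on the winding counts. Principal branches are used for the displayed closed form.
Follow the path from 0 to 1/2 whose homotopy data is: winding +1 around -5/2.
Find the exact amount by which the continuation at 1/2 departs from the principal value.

Continued minus principal equals (6/85)*sqrt(30).

The rational part is single-valued and drops out of the difference; each branch term changes only by its own monodromy.
(-3/17)*sqrt(1 - z/(-5/2)): winding +1 is odd, the square root flips sign, contributing -2*(-3/17)*sqrt(1 - (1/2)/(-5/2)) = -2*(-3/17)*sqrt(6/5) = (6/85)*sqrt(30).
Summing the contributions at z = 1/2 gives (6/85)*sqrt(30).


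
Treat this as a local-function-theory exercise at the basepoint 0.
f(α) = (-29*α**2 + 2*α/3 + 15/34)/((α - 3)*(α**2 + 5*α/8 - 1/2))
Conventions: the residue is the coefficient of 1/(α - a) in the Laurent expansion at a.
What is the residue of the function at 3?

The residue is -35164/1411.

At the order-1 pole 3 set g(α) = (α - (3))*f(α) = (-29*α**2 + 2*α/3 + 15/34)/(α**2 + 5*α/8 - 1/2).
Simple pole: residue = g(a) at a = 3, which is -35164/1411.


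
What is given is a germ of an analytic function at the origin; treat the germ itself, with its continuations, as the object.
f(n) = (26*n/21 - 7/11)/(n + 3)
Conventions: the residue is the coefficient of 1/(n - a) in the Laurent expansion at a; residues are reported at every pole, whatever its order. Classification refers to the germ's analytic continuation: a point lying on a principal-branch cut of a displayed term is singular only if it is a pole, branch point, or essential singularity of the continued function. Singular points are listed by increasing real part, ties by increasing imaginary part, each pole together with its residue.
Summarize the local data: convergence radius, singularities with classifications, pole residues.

Radius of convergence at 0: 3.
At -3: a pole of order 1; residue -335/77.

Denominator factor (n + 3): pole of order 1 at -3, modulus 3.
The radius of convergence is the smallest modulus among the singular points: 3.
At the order-1 pole -3 set g(n) = (n - (-3))*f(n) = 26*n/21 - 7/11.
Simple pole: residue = g(a) at a = -3, which is -335/77.


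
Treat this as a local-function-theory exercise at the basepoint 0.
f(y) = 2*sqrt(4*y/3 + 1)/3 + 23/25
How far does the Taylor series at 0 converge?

Branch term (2/3)*sqrt(1 - y/(-3/4)): its argument vanishes at y = -3/4, a square-root branch point, modulus 3/4.
The radius of convergence is the smallest modulus among the singular points: 3/4.

The radius of convergence is 3/4.


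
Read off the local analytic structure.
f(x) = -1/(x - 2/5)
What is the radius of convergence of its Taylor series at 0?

The radius of convergence is 2/5.

Denominator factor (x - 2/5): pole of order 1 at 2/5, modulus 2/5.
The radius of convergence is the smallest modulus among the singular points: 2/5.


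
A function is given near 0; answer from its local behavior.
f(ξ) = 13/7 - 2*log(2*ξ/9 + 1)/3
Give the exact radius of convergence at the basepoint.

The radius of convergence is 9/2.

Branch term (-2/3)*log(1 - ξ/(-9/2)): its argument vanishes at ξ = -9/2, a logarithmic branch point, modulus 9/2.
The radius of convergence is the smallest modulus among the singular points: 9/2.


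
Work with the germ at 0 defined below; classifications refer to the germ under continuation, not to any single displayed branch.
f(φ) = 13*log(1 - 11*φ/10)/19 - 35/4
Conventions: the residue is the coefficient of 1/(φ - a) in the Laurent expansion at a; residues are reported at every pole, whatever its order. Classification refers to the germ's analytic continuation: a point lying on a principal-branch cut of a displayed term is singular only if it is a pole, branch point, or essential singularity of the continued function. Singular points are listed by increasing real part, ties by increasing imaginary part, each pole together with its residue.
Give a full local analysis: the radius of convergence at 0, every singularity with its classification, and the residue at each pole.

Branch term (13/19)*log(1 - φ/(10/11)): its argument vanishes at φ = 10/11, a logarithmic branch point, modulus 10/11.
The radius of convergence is the smallest modulus among the singular points: 10/11.

Radius of convergence at 0: 10/11.
At 10/11: a logarithmic branch point.


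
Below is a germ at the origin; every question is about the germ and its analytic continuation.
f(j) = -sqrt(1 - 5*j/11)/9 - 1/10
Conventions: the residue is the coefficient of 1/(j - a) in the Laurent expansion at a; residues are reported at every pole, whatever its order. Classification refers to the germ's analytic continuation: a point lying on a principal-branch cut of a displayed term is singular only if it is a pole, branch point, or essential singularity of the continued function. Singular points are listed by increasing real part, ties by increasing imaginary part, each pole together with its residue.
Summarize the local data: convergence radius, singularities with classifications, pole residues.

Radius of convergence at 0: 11/5.
At 11/5: an algebraic (square-root) branch point.

Branch term (-1/9)*sqrt(1 - j/(11/5)): its argument vanishes at j = 11/5, a square-root branch point, modulus 11/5.
The radius of convergence is the smallest modulus among the singular points: 11/5.


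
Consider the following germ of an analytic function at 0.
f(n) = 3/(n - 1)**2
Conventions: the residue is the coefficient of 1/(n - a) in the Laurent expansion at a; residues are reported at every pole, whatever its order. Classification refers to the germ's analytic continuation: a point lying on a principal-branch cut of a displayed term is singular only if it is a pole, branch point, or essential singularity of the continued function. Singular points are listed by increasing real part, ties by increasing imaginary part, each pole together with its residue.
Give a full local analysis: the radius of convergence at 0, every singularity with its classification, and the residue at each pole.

Denominator factor (n - 1)^2: pole of order 2 at 1, modulus 1.
The radius of convergence is the smallest modulus among the singular points: 1.
At the order-2 pole 1 set g(n) = (n - (1))^2*f(n) = 3.
Order-2 pole: residue = g'(a); g'(1) = 0, so the residue is 0.

Radius of convergence at 0: 1.
At 1: a pole of order 2; residue 0.


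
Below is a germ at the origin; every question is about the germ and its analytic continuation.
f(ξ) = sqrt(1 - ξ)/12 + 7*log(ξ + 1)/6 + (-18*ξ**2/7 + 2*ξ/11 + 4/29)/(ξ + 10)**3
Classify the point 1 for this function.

The term (1/12)*sqrt(1 - ξ/(1)) has argument 1 - 1/(1) = 0 at 1: a square-root (algebraic, two-sheeted) branch point; the remaining terms are analytic or single-valued there.

The point is an algebraic (square-root) branch point.


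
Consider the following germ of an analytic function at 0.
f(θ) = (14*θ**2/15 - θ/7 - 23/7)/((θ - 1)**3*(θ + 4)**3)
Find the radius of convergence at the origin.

The radius of convergence is 1.

Denominator factor (θ + 4)^3: pole of order 3 at -4, modulus 4.
Denominator factor (θ - 1)^3: pole of order 3 at 1, modulus 1.
The radius of convergence is the smallest modulus among the singular points: 1.


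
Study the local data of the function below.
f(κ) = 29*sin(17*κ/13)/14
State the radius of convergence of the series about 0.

The factor sin(17*κ/13) is entire and contributes no finite singular point.
The polynomial part has no poles.
No finite singular points: the Taylor series at 0 converges everywhere.

The radius of convergence is infinite.


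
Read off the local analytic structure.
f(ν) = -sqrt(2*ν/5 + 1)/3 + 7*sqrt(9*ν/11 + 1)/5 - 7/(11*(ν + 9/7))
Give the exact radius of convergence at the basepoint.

Denominator factor (ν + 9/7): pole of order 1 at -9/7, modulus 9/7.
Branch term (-1/3)*sqrt(1 - ν/(-5/2)): its argument vanishes at ν = -5/2, a square-root branch point, modulus 5/2.
Branch term (7/5)*sqrt(1 - ν/(-11/9)): its argument vanishes at ν = -11/9, a square-root branch point, modulus 11/9.
The radius of convergence is the smallest modulus among the singular points: 11/9.

The radius of convergence is 11/9.


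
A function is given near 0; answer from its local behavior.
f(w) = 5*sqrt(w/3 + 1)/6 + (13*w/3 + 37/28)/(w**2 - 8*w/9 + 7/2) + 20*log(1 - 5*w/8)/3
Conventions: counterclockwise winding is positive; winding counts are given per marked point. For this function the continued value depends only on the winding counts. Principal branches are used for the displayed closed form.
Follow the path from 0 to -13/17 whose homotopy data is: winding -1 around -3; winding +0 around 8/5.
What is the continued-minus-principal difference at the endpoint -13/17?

The rational part is single-valued and drops out of the difference; each branch term changes only by its own monodromy.
(5/6)*sqrt(1 - w/(-3)): winding -1 is odd, the square root flips sign, contributing -2*(5/6)*sqrt(1 - (-13/17)/(-3)) = -2*(5/6)*sqrt(38/51) = -(5/153)*sqrt(1938).
(20/3)*log(1 - w/(8/5)): winding 0 around 8/5, so this term returns to its principal value, contribution 0.
Summing the contributions at w = -13/17 gives -(5/153)*sqrt(1938).

Continued minus principal equals -(5/153)*sqrt(1938).
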